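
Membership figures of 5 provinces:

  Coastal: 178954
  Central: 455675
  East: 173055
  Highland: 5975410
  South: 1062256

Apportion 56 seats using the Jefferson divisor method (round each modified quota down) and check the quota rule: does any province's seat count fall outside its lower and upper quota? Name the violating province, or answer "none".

Highland

Standard quotas: Coastal 1.277, Central 3.253, East 1.235, Highland 42.652, South 7.582.
Jefferson allocation: Coastal 1, Central 3, East 1, Highland 44, South 7.
Highland has quota 42.652 (lower 42, upper 43) but receives 44 — outside the quota interval.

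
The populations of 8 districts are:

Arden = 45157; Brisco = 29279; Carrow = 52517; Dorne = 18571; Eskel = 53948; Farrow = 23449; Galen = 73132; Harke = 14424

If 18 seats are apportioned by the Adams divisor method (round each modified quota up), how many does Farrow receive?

Standard divisor 310477/18 ≈ 17248.722; standard quotas: Arden 2.618, Brisco 1.697, Carrow 3.045, Dorne 1.077, Eskel 3.128, Farrow 1.359, Galen 4.240, Harke 0.836.
Rounding up gives 3, 2, 4, 2, 4, 2, 5, 1 = 23 seats, so the divisor must be adjusted.
With modified divisor 22839.7: modified quotas Arden 1.977, Brisco 1.282, Carrow 2.299, Dorne 0.813, Eskel 2.362, Farrow 1.027, Galen 3.202, Harke 0.632.
Rounding up: Arden 2, Brisco 2, Carrow 3, Dorne 1, Eskel 3, Farrow 2, Galen 4, Harke 1 (total 18).
Farrow receives 2.

2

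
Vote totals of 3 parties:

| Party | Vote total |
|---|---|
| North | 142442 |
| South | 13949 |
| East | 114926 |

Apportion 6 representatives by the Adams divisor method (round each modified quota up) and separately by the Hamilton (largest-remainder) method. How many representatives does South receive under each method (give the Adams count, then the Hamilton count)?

1 and 0

Adams: North 3, South 1, East 2.
Hamilton: North 3, South 0, East 3.
South gets 1 under Adams and 0 under Hamilton.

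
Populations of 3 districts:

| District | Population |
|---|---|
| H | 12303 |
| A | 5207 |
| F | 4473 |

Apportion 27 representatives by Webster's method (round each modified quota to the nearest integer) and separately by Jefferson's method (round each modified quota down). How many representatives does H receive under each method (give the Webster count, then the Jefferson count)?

Webster: H 15, A 6, F 6.
Jefferson: H 16, A 6, F 5.
H gets 15 under Webster and 16 under Jefferson.

15 and 16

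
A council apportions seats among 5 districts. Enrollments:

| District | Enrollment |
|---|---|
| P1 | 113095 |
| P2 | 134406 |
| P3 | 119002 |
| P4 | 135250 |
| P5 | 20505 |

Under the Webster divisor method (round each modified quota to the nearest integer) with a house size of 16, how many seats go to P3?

Standard divisor 522258/16 ≈ 32641.125; standard quotas: P1 3.465, P2 4.118, P3 3.646, P4 4.144, P5 0.628.
Rounding to the nearest integer gives P1 3, P2 4, P3 4, P4 4, P5 1 — total 16, matching the house size, so no adjustment is needed.
P3 receives 4.

4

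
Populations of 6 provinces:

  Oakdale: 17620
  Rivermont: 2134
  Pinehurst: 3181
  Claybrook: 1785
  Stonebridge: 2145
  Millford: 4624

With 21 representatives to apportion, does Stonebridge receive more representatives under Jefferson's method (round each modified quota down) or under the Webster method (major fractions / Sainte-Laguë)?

Webster

Jefferson: Oakdale 13, Rivermont 1, Pinehurst 2, Claybrook 1, Stonebridge 1, Millford 3.
Webster: Oakdale 12, Rivermont 1, Pinehurst 2, Claybrook 1, Stonebridge 2, Millford 3.
Stonebridge gets 1 under Jefferson and 2 under Webster.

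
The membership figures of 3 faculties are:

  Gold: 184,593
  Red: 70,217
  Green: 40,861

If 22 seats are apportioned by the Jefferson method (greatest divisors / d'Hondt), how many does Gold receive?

14

Standard divisor 295671/22 ≈ 13439.591; standard quotas: Gold 13.735, Red 5.225, Green 3.040.
Rounding down gives 13, 5, 3 = 21 seats, so the divisor must be adjusted.
With modified divisor 12700: modified quotas Gold 14.535, Red 5.529, Green 3.217.
Rounding down: Gold 14, Red 5, Green 3 (total 22).
Gold receives 14.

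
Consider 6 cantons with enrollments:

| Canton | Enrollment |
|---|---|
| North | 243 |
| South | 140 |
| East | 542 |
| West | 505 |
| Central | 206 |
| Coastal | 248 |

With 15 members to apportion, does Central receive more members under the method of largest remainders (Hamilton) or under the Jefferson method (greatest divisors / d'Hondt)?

Hamilton

Hamilton: North 2, South 1, East 4, West 4, Central 2, Coastal 2.
Jefferson: North 2, South 1, East 5, West 4, Central 1, Coastal 2.
Central gets 2 under Hamilton and 1 under Jefferson.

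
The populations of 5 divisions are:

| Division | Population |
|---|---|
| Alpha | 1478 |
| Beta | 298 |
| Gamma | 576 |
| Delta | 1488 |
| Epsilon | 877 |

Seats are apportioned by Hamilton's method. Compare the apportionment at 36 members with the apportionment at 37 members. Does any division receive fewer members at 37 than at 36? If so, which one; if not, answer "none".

At 36 seats: Alpha 11, Beta 2, Gamma 5, Delta 11, Epsilon 7.
At 37 seats: Alpha 12, Beta 2, Gamma 4, Delta 12, Epsilon 7.
Gamma drops from 5 to 4.

Gamma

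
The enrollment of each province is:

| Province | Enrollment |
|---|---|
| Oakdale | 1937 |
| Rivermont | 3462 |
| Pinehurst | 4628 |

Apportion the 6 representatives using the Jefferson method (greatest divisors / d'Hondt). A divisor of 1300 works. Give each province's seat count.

With modified divisor 1300: modified quotas Oakdale 1.490, Rivermont 2.663, Pinehurst 3.560.
Rounding down: Oakdale 1, Rivermont 2, Pinehurst 3 (total 6).

Oakdale: 1, Rivermont: 2, Pinehurst: 3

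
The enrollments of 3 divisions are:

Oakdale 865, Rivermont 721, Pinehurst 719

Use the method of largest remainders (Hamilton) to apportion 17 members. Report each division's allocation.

Total 2305; standard divisor 2305/17 ≈ 135.588.
Standard quotas: Oakdale 6.380, Rivermont 5.318, Pinehurst 5.303.
Lower quotas: Oakdale 6, Rivermont 5, Pinehurst 5 (sum 16, leaving 1 seat).
Remainders in descending order: Oakdale 0.380, Rivermont 0.318, Pinehurst 0.303.
Largest remainder: Oakdale receives the extra seat.

Oakdale 7, Rivermont 5, Pinehurst 5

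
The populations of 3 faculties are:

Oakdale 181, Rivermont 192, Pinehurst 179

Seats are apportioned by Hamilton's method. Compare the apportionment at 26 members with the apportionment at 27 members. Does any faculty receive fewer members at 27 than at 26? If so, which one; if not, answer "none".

none

At 26 seats: Oakdale 9, Rivermont 9, Pinehurst 8.
At 27 seats: Oakdale 9, Rivermont 9, Pinehurst 9.
No faculty's allocation decreased.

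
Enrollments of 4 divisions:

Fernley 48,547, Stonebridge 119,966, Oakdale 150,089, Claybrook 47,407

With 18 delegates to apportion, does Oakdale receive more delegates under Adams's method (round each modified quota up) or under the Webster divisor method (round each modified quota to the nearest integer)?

Webster

Adams: Fernley 3, Stonebridge 6, Oakdale 7, Claybrook 2.
Webster: Fernley 2, Stonebridge 6, Oakdale 8, Claybrook 2.
Oakdale gets 7 under Adams and 8 under Webster.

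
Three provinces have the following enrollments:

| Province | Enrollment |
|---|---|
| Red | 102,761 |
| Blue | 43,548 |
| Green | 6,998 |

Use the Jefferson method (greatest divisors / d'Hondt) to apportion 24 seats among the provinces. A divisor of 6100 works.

With modified divisor 6100: modified quotas Red 16.846, Blue 7.139, Green 1.147.
Rounding down: Red 16, Blue 7, Green 1 (total 24).

Red 16, Blue 7, Green 1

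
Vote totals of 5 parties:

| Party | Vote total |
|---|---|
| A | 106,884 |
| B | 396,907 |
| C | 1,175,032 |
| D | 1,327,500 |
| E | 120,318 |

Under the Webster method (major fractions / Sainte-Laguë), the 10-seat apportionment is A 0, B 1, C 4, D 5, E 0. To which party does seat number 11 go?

Priority for the next seat is population ÷ (current seats + 0.5).
Priorities: A 213768.000, B 264604.667, C 261118.222, D 241363.636, E 240636.000.
Highest priority: B.

B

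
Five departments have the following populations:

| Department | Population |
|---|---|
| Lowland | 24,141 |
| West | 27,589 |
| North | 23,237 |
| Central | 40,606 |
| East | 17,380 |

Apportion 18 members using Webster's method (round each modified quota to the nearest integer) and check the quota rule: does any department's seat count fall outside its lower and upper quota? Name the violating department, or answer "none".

none

Standard quotas: Lowland 3.268, West 3.735, North 3.146, Central 5.497, East 2.353.
Webster allocation: Lowland 3, West 4, North 3, Central 6, East 2.
Every allocation lies between the lower and upper quota.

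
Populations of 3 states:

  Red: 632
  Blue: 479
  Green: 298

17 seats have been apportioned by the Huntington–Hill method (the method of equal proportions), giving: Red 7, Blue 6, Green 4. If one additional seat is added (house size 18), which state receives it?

Red

Priority for the next seat is population ÷ (√(s·(s+1))).
Priorities: Red 84.455, Blue 73.911, Green 66.635.
Highest priority: Red.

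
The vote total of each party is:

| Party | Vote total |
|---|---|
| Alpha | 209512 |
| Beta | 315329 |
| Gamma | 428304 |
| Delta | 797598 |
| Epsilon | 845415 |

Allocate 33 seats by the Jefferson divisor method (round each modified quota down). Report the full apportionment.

Standard divisor 2596158/33 ≈ 78671.455; standard quotas: Alpha 2.663, Beta 4.008, Gamma 5.444, Delta 10.138, Epsilon 10.746.
Rounding down gives 2, 4, 5, 10, 10 = 31 seats, so the divisor must be adjusted.
With modified divisor 71900: modified quotas Alpha 2.914, Beta 4.386, Gamma 5.957, Delta 11.093, Epsilon 11.758.
Rounding down: Alpha 2, Beta 4, Gamma 5, Delta 11, Epsilon 11 (total 33).

Alpha: 2, Beta: 4, Gamma: 5, Delta: 11, Epsilon: 11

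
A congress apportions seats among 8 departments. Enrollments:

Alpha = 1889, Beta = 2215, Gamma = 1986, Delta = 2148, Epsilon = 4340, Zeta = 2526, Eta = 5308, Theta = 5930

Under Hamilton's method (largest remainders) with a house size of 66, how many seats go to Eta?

Total 26342; standard divisor 26342/66 ≈ 399.121.
Standard quotas: Alpha 4.7329, Beta 5.5497, Gamma 4.9759, Delta 5.3818, Epsilon 10.8739, Zeta 6.3289, Eta 13.2992, Theta 14.8576.
Lower quotas: Alpha 4, Beta 5, Gamma 4, Delta 5, Epsilon 10, Zeta 6, Eta 13, Theta 14 (sum 61, leaving 5 seats).
Remainders in descending order: Gamma 0.9759, Epsilon 0.8739, Theta 0.8576, Alpha 0.7329, Beta 0.5497, Delta 0.3818, Zeta 0.3289, Eta 0.2992.
The surplus seats go to Gamma, Epsilon, Theta, Alpha, Beta.
Eta receives 13.

13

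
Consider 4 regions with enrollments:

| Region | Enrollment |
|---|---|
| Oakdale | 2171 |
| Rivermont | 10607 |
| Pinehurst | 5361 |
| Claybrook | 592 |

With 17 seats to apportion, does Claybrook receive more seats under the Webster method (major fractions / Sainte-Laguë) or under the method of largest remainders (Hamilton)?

Webster: Oakdale 2, Rivermont 9, Pinehurst 5, Claybrook 1.
Hamilton: Oakdale 2, Rivermont 10, Pinehurst 5, Claybrook 0.
Claybrook gets 1 under Webster and 0 under Hamilton.

Webster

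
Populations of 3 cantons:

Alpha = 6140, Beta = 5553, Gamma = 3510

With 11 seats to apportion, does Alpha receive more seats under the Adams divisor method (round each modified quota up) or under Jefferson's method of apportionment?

Adams: Alpha 4, Beta 4, Gamma 3.
Jefferson: Alpha 5, Beta 4, Gamma 2.
Alpha gets 4 under Adams and 5 under Jefferson.

Jefferson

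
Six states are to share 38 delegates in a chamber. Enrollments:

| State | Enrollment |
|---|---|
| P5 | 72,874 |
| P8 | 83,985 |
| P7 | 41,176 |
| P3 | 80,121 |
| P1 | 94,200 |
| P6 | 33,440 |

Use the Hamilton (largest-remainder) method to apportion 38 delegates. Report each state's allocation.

The standard divisor is 405796/38 ≈ 10678.842.
Standard quotas: P5 6.8241, P8 7.8646, P7 3.8558, P3 7.5028, P1 8.8212, P6 3.1314.
Lower quotas: P5 6, P8 7, P7 3, P3 7, P1 8, P6 3 (sum 34, leaving 4 seats).
Remainders in descending order: P8 0.8646, P7 0.8558, P5 0.8241, P1 0.8212, P3 0.5028, P6 0.1314.
The surplus seats go to P8, P7, P5, P1.

P5 7, P8 8, P7 4, P3 7, P1 9, P6 3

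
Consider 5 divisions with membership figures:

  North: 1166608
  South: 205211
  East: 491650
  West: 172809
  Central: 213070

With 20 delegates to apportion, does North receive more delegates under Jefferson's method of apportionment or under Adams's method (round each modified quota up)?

Jefferson

Jefferson: North 11, South 2, East 4, West 1, Central 2.
Adams: North 10, South 2, East 4, West 2, Central 2.
North gets 11 under Jefferson and 10 under Adams.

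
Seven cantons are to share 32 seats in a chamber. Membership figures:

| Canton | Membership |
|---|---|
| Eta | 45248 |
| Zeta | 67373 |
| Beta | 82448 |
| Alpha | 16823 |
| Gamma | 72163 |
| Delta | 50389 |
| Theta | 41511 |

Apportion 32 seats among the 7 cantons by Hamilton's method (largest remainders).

Eta=4, Zeta=6, Beta=7, Alpha=1, Gamma=6, Delta=4, Theta=4

Total 375955; standard divisor 375955/32 ≈ 11748.594.
Standard quotas: Eta 3.8514, Zeta 5.7346, Beta 7.0177, Alpha 1.4319, Gamma 6.1423, Delta 4.2889, Theta 3.5333.
Lower quotas: Eta 3, Zeta 5, Beta 7, Alpha 1, Gamma 6, Delta 4, Theta 3 (sum 29, leaving 3 seats).
Remainders in descending order: Eta 0.8514, Zeta 0.7346, Theta 0.5333, Alpha 0.4319, Delta 0.2889, Gamma 0.1423, Beta 0.0177.
The surplus seats go to Eta, Zeta, Theta.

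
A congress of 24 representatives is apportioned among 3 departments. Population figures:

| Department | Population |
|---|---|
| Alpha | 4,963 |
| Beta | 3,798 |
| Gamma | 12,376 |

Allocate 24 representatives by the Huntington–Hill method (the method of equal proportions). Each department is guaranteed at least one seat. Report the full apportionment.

With divisor 880: modified quotas Alpha 5.640, Beta 4.316, Gamma 14.064.
Geometric-mean thresholds: Alpha √(5·6)=5.477, Beta √(4·5)=4.472, Gamma √(14·15)=14.491.
Each quota rounded against its threshold gives Alpha 6, Beta 4, Gamma 14 (total 24).

Alpha 6, Beta 4, Gamma 14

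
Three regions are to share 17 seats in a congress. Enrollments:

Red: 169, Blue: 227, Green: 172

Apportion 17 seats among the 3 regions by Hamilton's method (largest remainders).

Standard divisor: 568 ÷ 17 ≈ 33.412.
Standard quotas: Red 5.058, Blue 6.794, Green 5.148.
Lower quotas: Red 5, Blue 6, Green 5 (sum 16, leaving 1 seat).
Remainders in descending order: Blue 0.794, Green 0.148, Red 0.058.
The surplus seat goes to Blue.

Red: 5, Blue: 7, Green: 5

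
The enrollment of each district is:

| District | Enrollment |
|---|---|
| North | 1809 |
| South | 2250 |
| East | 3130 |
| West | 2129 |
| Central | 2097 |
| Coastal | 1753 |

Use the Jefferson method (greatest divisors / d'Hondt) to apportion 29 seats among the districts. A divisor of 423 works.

With modified divisor 423: modified quotas North 4.277, South 5.319, East 7.400, West 5.033, Central 4.957, Coastal 4.144.
Rounding down: North 4, South 5, East 7, West 5, Central 4, Coastal 4 (total 29).

North 4, South 5, East 7, West 5, Central 4, Coastal 4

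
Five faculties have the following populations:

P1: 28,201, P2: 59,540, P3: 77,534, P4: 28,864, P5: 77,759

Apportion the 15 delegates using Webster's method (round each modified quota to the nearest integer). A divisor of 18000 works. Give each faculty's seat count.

P1 2, P2 3, P3 4, P4 2, P5 4

With modified divisor 18000: modified quotas P1 1.567, P2 3.308, P3 4.307, P4 1.604, P5 4.320.
Rounding to the nearest integer: P1 2, P2 3, P3 4, P4 2, P5 4 (total 15).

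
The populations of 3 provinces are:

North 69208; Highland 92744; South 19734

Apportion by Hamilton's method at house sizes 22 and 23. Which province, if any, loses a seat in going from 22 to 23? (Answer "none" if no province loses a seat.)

At 22 seats: North 8, Highland 11, South 3.
At 23 seats: North 9, Highland 12, South 2.
South drops from 3 to 2.

South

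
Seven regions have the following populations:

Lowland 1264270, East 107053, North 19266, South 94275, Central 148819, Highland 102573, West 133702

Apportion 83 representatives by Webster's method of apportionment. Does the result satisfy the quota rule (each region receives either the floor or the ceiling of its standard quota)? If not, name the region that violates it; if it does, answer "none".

Standard quotas: Lowland 56.116, East 4.752, North 0.855, South 4.184, Central 6.605, Highland 4.553, West 5.935.
Webster allocation: Lowland 55, East 5, North 1, South 4, Central 7, Highland 5, West 6.
Lowland has quota 56.116 (lower 56, upper 57) but receives 55 — outside the quota interval.

Lowland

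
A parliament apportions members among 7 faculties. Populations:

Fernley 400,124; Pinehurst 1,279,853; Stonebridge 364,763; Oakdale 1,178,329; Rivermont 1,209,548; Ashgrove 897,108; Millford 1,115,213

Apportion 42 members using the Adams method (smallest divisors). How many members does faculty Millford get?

Standard divisor 6444938/42 ≈ 153450.905; standard quotas: Fernley 2.608, Pinehurst 8.340, Stonebridge 2.377, Oakdale 7.679, Rivermont 7.882, Ashgrove 5.846, Millford 7.268.
Rounding up gives 3, 9, 3, 8, 8, 6, 8 = 45 seats, so the divisor must be adjusted.
With modified divisor 170600: modified quotas Fernley 2.345, Pinehurst 7.502, Stonebridge 2.138, Oakdale 6.907, Rivermont 7.090, Ashgrove 5.259, Millford 6.537.
Rounding up: Fernley 3, Pinehurst 8, Stonebridge 3, Oakdale 7, Rivermont 8, Ashgrove 6, Millford 7 (total 42).
Millford receives 7.

7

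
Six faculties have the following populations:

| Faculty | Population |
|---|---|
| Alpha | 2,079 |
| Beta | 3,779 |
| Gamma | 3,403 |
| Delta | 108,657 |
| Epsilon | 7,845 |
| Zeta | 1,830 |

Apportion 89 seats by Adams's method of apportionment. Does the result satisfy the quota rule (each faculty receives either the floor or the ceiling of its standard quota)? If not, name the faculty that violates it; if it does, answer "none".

Standard quotas: Alpha 1.450, Beta 2.636, Gamma 2.374, Delta 75.792, Epsilon 5.472, Zeta 1.276.
Adams allocation: Alpha 2, Beta 3, Gamma 3, Delta 73, Epsilon 6, Zeta 2.
Delta has quota 75.792 (lower 75, upper 76) but receives 73 — outside the quota interval.

Delta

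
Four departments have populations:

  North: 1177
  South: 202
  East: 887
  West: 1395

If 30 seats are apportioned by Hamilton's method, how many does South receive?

Total 3661; standard divisor 3661/30 ≈ 122.033.
Standard quotas: North 9.645, South 1.655, East 7.269, West 11.431.
Lower quotas: North 9, South 1, East 7, West 11 (sum 28, leaving 2 seats).
Remainders in descending order: South 0.655, North 0.645, West 0.431, East 0.269.
Largest remainders: South, North receive the extra seats.
South receives 2.

2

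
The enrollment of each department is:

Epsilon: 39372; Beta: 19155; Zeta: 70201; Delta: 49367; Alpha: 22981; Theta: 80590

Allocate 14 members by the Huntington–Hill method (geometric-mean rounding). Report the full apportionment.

Epsilon: 2, Beta: 1, Zeta: 4, Delta: 2, Alpha: 1, Theta: 4

With divisor 20210: modified quotas Epsilon 1.948, Beta 0.948, Zeta 3.474, Delta 2.443, Alpha 1.137, Theta 3.988.
Geometric-mean thresholds: Epsilon √(1·2)=1.414, Beta (min 1), Zeta √(3·4)=3.464, Delta √(2·3)=2.449, Alpha √(1·2)=1.414, Theta √(3·4)=3.464.
Each quota rounded against its threshold gives Epsilon 2, Beta 1, Zeta 4, Delta 2, Alpha 1, Theta 4 (total 14).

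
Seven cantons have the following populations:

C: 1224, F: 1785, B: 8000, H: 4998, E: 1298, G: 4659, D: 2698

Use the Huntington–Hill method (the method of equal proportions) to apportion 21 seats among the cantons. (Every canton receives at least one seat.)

C 1, F 2, B 7, H 4, E 1, G 4, D 2

With divisor 1176: modified quotas C 1.041, F 1.518, B 6.803, H 4.250, E 1.104, G 3.962, D 2.294.
Geometric-mean thresholds: C √(1·2)=1.414, F √(1·2)=1.414, B √(6·7)=6.481, H √(4·5)=4.472, E √(1·2)=1.414, G √(3·4)=3.464, D √(2·3)=2.449.
Each quota rounded against its threshold gives C 1, F 2, B 7, H 4, E 1, G 4, D 2 (total 21).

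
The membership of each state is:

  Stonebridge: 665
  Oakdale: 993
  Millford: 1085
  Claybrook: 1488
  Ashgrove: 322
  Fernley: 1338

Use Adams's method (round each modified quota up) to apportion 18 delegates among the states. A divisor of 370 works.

With modified divisor 370: modified quotas Stonebridge 1.797, Oakdale 2.684, Millford 2.932, Claybrook 4.022, Ashgrove 0.870, Fernley 3.616.
Rounding up: Stonebridge 2, Oakdale 3, Millford 3, Claybrook 5, Ashgrove 1, Fernley 4 (total 18).

Stonebridge 2, Oakdale 3, Millford 3, Claybrook 5, Ashgrove 1, Fernley 4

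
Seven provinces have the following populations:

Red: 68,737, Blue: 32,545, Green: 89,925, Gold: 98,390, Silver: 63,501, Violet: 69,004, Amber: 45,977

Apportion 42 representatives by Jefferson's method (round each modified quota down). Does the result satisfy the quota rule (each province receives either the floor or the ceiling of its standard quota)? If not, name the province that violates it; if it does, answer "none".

none

Standard quotas: Red 6.168, Blue 2.920, Green 8.069, Gold 8.828, Silver 5.698, Violet 6.192, Amber 4.125.
Jefferson allocation: Red 6, Blue 3, Green 8, Gold 9, Silver 6, Violet 6, Amber 4.
Every allocation lies between the lower and upper quota.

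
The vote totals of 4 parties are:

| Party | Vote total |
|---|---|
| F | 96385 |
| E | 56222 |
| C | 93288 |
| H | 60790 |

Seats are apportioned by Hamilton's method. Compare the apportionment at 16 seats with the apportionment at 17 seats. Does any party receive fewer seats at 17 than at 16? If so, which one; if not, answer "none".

none

At 16 seats: F 5, E 3, C 5, H 3.
At 17 seats: F 5, E 3, C 5, H 4.
No party's allocation decreased.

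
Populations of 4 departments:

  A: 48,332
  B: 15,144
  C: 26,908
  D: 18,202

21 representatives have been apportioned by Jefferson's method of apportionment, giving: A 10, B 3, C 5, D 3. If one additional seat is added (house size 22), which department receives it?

Priority for the next seat is population ÷ (current seats + 1).
Priorities: A 4393.818, B 3786.000, C 4484.667, D 4550.500.
Highest priority: D.

D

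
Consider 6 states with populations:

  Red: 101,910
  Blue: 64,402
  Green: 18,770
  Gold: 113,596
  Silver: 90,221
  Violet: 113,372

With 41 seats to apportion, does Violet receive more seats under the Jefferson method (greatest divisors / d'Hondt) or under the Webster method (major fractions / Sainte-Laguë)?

Jefferson: Red 8, Blue 5, Green 1, Gold 10, Silver 7, Violet 10.
Webster: Red 8, Blue 5, Green 2, Gold 9, Silver 8, Violet 9.
Violet gets 10 under Jefferson and 9 under Webster.

Jefferson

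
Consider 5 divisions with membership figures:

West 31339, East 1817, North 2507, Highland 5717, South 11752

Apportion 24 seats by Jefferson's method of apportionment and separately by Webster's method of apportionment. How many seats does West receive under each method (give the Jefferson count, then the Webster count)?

16 and 14

Jefferson: West 16, East 0, North 1, Highland 2, South 5.
Webster: West 14, East 1, North 1, Highland 3, South 5.
West gets 16 under Jefferson and 14 under Webster.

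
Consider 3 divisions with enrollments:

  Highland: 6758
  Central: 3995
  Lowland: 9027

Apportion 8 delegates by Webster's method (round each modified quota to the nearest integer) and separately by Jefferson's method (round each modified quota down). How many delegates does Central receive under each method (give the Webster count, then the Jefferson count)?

Webster: Highland 3, Central 2, Lowland 3.
Jefferson: Highland 3, Central 1, Lowland 4.
Central gets 2 under Webster and 1 under Jefferson.

2 and 1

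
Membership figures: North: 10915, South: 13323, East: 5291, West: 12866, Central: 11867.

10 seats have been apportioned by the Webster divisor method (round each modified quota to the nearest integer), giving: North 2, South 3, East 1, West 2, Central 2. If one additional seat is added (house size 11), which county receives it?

West

Priority for the next seat is population ÷ (current seats + 0.5).
Priorities: North 4366.000, South 3806.571, East 3527.333, West 5146.400, Central 4746.800.
Highest priority: West.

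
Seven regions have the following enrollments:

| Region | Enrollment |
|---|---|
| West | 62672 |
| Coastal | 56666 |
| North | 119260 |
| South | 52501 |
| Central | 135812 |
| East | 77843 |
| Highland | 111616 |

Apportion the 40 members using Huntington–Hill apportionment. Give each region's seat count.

With divisor 15546: modified quotas West 4.031, Coastal 3.645, North 7.671, South 3.377, Central 8.736, East 5.007, Highland 7.180.
Geometric-mean thresholds: West √(4·5)=4.472, Coastal √(3·4)=3.464, North √(7·8)=7.483, South √(3·4)=3.464, Central √(8·9)=8.485, East √(5·6)=5.477, Highland √(7·8)=7.483.
Each quota rounded against its threshold gives West 4, Coastal 4, North 8, South 3, Central 9, East 5, Highland 7 (total 40).

West=4, Coastal=4, North=8, South=3, Central=9, East=5, Highland=7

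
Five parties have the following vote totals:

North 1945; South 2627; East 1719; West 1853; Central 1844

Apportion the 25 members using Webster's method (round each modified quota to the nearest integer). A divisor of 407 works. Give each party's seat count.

North=5, South=6, East=4, West=5, Central=5

With modified divisor 407: modified quotas North 4.779, South 6.455, East 4.224, West 4.553, Central 4.531.
Rounding to the nearest integer: North 5, South 6, East 4, West 5, Central 5 (total 25).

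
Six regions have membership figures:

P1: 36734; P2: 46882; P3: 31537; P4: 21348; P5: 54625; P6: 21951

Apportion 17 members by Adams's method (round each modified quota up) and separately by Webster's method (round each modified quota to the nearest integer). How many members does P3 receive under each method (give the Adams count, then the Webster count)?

Adams: P1 3, P2 3, P3 3, P4 2, P5 4, P6 2.
Webster: P1 3, P2 4, P3 2, P4 2, P5 4, P6 2.
P3 gets 3 under Adams and 2 under Webster.

3 and 2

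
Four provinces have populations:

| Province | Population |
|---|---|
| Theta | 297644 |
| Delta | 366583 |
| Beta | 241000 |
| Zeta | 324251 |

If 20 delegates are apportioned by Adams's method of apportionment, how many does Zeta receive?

Standard divisor 1229478/20 ≈ 61473.9; standard quotas: Theta 4.842, Delta 5.963, Beta 3.920, Zeta 5.275.
Rounding up gives 5, 6, 4, 6 = 21 seats, so the divisor must be adjusted.
With modified divisor 69100: modified quotas Theta 4.307, Delta 5.305, Beta 3.488, Zeta 4.692.
Rounding up: Theta 5, Delta 6, Beta 4, Zeta 5 (total 20).
Zeta receives 5.

5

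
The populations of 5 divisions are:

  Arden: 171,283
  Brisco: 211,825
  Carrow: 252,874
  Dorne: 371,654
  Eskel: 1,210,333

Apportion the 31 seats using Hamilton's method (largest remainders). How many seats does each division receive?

Arden 2, Brisco 3, Carrow 4, Dorne 5, Eskel 17

Standard divisor: 2217969 ÷ 31 ≈ 71547.387.
Standard quotas: Arden 2.3940, Brisco 2.9606, Carrow 3.5344, Dorne 5.1945, Eskel 16.9165.
Lower quotas: Arden 2, Brisco 2, Carrow 3, Dorne 5, Eskel 16 (sum 28, leaving 3 seats).
Remainders in descending order: Brisco 0.9606, Eskel 0.9165, Carrow 0.5344, Arden 0.3940, Dorne 0.1945.
Largest remainders: Brisco, Eskel, Carrow receive the extra seats.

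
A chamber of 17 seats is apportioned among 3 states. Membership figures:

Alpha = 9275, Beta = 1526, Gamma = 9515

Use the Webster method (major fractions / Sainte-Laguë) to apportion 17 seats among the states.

Standard divisor 20316/17 ≈ 1195.059; standard quotas: Alpha 7.761, Beta 1.277, Gamma 7.962.
Rounding to the nearest integer gives Alpha 8, Beta 1, Gamma 8 — total 17, matching the house size, so no adjustment is needed.

Alpha 8, Beta 1, Gamma 8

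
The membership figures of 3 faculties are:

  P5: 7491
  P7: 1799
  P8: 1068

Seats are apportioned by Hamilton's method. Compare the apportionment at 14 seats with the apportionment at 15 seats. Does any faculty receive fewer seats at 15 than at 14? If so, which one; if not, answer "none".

At 14 seats: P5 10, P7 2, P8 2.
At 15 seats: P5 11, P7 3, P8 1.
P8 drops from 2 to 1.

P8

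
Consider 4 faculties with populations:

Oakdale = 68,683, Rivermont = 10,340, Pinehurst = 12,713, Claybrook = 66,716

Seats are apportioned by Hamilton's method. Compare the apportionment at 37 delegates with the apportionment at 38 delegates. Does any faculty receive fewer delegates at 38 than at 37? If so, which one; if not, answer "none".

none

At 37 seats: Oakdale 16, Rivermont 2, Pinehurst 3, Claybrook 16.
At 38 seats: Oakdale 16, Rivermont 3, Pinehurst 3, Claybrook 16.
No faculty's allocation decreased.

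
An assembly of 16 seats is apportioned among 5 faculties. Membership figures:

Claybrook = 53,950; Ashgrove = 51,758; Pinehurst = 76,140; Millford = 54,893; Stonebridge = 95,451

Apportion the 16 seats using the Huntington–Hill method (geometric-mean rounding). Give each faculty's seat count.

Claybrook=3; Ashgrove=2; Pinehurst=4; Millford=3; Stonebridge=4

With divisor 21662: modified quotas Claybrook 2.491, Ashgrove 2.389, Pinehurst 3.515, Millford 2.534, Stonebridge 4.406.
Geometric-mean thresholds: Claybrook √(2·3)=2.449, Ashgrove √(2·3)=2.449, Pinehurst √(3·4)=3.464, Millford √(2·3)=2.449, Stonebridge √(4·5)=4.472.
Each quota rounded against its threshold gives Claybrook 3, Ashgrove 2, Pinehurst 4, Millford 3, Stonebridge 4 (total 16).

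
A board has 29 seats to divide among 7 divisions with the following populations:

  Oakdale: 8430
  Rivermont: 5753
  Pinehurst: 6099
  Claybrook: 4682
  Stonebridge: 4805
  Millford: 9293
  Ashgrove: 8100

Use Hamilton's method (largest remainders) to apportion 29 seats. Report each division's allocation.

Oakdale 5; Rivermont 3; Pinehurst 4; Claybrook 3; Stonebridge 3; Millford 6; Ashgrove 5

Total 47162; standard divisor 47162/29 ≈ 1626.276.
Standard quotas: Oakdale 5.1836, Rivermont 3.5375, Pinehurst 3.7503, Claybrook 2.8790, Stonebridge 2.9546, Millford 5.7143, Ashgrove 4.9807.
Lower quotas: Oakdale 5, Rivermont 3, Pinehurst 3, Claybrook 2, Stonebridge 2, Millford 5, Ashgrove 4 (sum 24, leaving 5 seats).
Remainders in descending order: Ashgrove 0.9807, Stonebridge 0.9546, Claybrook 0.8790, Pinehurst 0.7503, Millford 0.7143, Rivermont 0.5375, Oakdale 0.1836.
The surplus seats go to Ashgrove, Stonebridge, Claybrook, Pinehurst, Millford.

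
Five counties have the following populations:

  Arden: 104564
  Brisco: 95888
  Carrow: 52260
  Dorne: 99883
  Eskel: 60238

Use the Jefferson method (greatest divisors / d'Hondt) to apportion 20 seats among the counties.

Arden=5; Brisco=5; Carrow=2; Dorne=5; Eskel=3

Standard divisor 412833/20 ≈ 20641.65; standard quotas: Arden 5.066, Brisco 4.645, Carrow 2.532, Dorne 4.839, Eskel 2.918.
Rounding down gives 5, 4, 2, 4, 2 = 17 seats, so the divisor must be adjusted.
With modified divisor 18300: modified quotas Arden 5.714, Brisco 5.240, Carrow 2.856, Dorne 5.458, Eskel 3.292.
Rounding down: Arden 5, Brisco 5, Carrow 2, Dorne 5, Eskel 3 (total 20).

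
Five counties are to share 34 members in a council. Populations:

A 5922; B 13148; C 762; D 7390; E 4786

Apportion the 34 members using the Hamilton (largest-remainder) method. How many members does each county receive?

The standard divisor is 32008/34 ≈ 941.412.
Standard quotas: A 6.2906, B 13.9663, C 0.8094, D 7.8499, E 5.0839.
Lower quotas: A 6, B 13, C 0, D 7, E 5 (sum 31, leaving 3 seats).
Remainders in descending order: B 0.9663, D 0.8499, C 0.8094, A 0.2906, E 0.0839.
Largest remainders: B, D, C receive the extra seats.

A=6, B=14, C=1, D=8, E=5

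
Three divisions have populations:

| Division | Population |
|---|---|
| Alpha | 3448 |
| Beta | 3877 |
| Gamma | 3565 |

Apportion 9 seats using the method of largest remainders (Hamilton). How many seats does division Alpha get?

3

Total 10890; standard divisor 10890/9 = 1210.
Standard quotas: Alpha 2.850, Beta 3.204, Gamma 2.946.
Lower quotas: Alpha 2, Beta 3, Gamma 2 (sum 7, leaving 2 seats).
Remainders in descending order: Gamma 0.946, Alpha 0.850, Beta 0.204.
The surplus seats go to Gamma, Alpha.
Alpha receives 3.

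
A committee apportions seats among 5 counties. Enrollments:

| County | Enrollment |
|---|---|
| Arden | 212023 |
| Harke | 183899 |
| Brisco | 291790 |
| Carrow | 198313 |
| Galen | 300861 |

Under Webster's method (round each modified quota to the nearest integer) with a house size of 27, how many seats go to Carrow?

4

Standard divisor 1186886/27 ≈ 43958.741; standard quotas: Arden 4.823, Harke 4.183, Brisco 6.638, Carrow 4.511, Galen 6.844.
Rounding to the nearest integer gives 5, 4, 7, 5, 7 = 28 seats, so the divisor must be adjusted.
With modified divisor 44500: modified quotas Arden 4.765, Harke 4.133, Brisco 6.557, Carrow 4.456, Galen 6.761.
Rounding to the nearest integer: Arden 5, Harke 4, Brisco 7, Carrow 4, Galen 7 (total 27).
Carrow receives 4.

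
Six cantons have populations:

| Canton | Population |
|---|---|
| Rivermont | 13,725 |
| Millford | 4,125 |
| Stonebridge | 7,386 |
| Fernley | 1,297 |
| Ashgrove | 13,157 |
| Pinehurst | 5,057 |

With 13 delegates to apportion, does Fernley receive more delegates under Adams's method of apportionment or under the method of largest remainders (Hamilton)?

Adams

Adams: Rivermont 4, Millford 1, Stonebridge 2, Fernley 1, Ashgrove 3, Pinehurst 2.
Hamilton: Rivermont 4, Millford 1, Stonebridge 2, Fernley 0, Ashgrove 4, Pinehurst 2.
Fernley gets 1 under Adams and 0 under Hamilton.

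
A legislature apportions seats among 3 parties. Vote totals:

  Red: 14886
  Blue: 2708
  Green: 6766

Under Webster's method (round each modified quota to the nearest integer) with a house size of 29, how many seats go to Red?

18

Standard divisor 24360/29 ≈ 840; standard quotas: Red 17.721, Blue 3.224, Green 8.055.
Rounding to the nearest integer gives Red 18, Blue 3, Green 8 — total 29, matching the house size, so no adjustment is needed.
Red receives 18.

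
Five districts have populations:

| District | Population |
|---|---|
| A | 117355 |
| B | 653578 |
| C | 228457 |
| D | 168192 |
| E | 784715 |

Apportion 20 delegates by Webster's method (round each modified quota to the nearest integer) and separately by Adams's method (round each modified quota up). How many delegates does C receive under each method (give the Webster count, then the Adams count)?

Webster: A 1, B 7, C 2, D 2, E 8.
Adams: A 2, B 6, C 3, D 2, E 7.
C gets 2 under Webster and 3 under Adams.

2 and 3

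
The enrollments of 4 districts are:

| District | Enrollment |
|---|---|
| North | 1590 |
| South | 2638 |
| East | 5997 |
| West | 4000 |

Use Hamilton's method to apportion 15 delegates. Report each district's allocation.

North=2, South=3, East=6, West=4

Standard divisor: 14225 ÷ 15 ≈ 948.333.
Standard quotas: North 1.6766, South 2.7817, East 6.3237, West 4.2179.
Lower quotas: North 1, South 2, East 6, West 4 (sum 13, leaving 2 seats).
Remainders in descending order: South 0.7817, North 0.6766, East 0.3237, West 0.2179.
Largest remainders: South, North receive the extra seats.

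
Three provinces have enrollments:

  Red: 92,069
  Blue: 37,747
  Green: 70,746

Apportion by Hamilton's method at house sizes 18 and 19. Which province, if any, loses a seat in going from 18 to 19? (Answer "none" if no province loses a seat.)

At 18 seats: Red 8, Blue 4, Green 6.
At 19 seats: Red 9, Blue 3, Green 7.
Blue drops from 4 to 3.

Blue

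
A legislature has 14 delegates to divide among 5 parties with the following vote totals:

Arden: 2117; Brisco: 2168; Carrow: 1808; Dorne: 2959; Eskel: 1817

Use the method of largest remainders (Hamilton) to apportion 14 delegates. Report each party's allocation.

Total 10869; standard divisor 10869/14 ≈ 776.357.
Standard quotas: Arden 2.727, Brisco 2.793, Carrow 2.329, Dorne 3.811, Eskel 2.340.
Lower quotas: Arden 2, Brisco 2, Carrow 2, Dorne 3, Eskel 2 (sum 11, leaving 3 seats).
Remainders in descending order: Dorne 0.811, Brisco 0.793, Arden 0.727, Eskel 0.340, Carrow 0.329.
Largest remainders: Dorne, Brisco, Arden receive the extra seats.

Arden=3; Brisco=3; Carrow=2; Dorne=4; Eskel=2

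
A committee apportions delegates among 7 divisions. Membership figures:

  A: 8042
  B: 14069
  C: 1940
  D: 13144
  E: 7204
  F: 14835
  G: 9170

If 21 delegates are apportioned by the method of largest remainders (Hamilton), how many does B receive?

Total 68404; standard divisor 68404/21 ≈ 3257.333.
Standard quotas: A 2.4689, B 4.3192, C 0.5956, D 4.0352, E 2.2116, F 4.5543, G 2.8152.
Lower quotas: A 2, B 4, C 0, D 4, E 2, F 4, G 2 (sum 18, leaving 3 seats).
Remainders in descending order: G 0.8152, C 0.5956, F 0.5543, A 0.4689, B 0.3192, E 0.2116, D 0.0352.
Largest remainders: G, C, F receive the extra seats.
B receives 4.

4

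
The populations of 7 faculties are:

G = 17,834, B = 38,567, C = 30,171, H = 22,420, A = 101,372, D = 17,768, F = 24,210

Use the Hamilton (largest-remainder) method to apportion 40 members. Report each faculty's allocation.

G 3; B 6; C 5; H 3; A 16; D 3; F 4

Standard divisor: 252342 ÷ 40 ≈ 6308.55.
Standard quotas: G 2.8270, B 6.1134, C 4.7826, H 3.5539, A 16.0690, D 2.8165, F 3.8376.
Lower quotas: G 2, B 6, C 4, H 3, A 16, D 2, F 3 (sum 36, leaving 4 seats).
Remainders in descending order: F 0.8376, G 0.8270, D 0.8165, C 0.7826, H 0.5539, B 0.1134, A 0.0690.
Largest remainders: F, G, D, C receive the extra seats.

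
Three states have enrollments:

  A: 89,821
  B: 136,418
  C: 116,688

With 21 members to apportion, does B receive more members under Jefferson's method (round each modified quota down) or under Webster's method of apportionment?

Jefferson

Jefferson: A 5, B 9, C 7.
Webster: A 6, B 8, C 7.
B gets 9 under Jefferson and 8 under Webster.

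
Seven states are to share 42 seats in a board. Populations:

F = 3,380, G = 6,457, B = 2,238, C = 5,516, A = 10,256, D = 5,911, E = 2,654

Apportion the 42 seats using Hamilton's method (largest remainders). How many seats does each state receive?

F 4, G 7, B 3, C 6, A 12, D 7, E 3

The standard divisor is 36412/42 ≈ 866.952.
Standard quotas: F 3.8987, G 7.4479, B 2.5815, C 6.3625, A 11.8299, D 6.8181, E 3.0613.
Lower quotas: F 3, G 7, B 2, C 6, A 11, D 6, E 3 (sum 38, leaving 4 seats).
Remainders in descending order: F 0.8987, A 0.8299, D 0.8181, B 0.5815, G 0.4479, C 0.3625, E 0.0613.
Largest remainders: F, A, D, B receive the extra seats.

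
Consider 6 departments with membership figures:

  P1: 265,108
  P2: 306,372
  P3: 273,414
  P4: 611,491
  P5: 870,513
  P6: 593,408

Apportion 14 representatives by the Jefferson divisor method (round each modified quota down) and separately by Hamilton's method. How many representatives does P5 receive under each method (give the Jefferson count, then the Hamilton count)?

Jefferson: P1 1, P2 1, P3 1, P4 3, P5 5, P6 3.
Hamilton: P1 1, P2 2, P3 1, P4 3, P5 4, P6 3.
P5 gets 5 under Jefferson and 4 under Hamilton.

5 and 4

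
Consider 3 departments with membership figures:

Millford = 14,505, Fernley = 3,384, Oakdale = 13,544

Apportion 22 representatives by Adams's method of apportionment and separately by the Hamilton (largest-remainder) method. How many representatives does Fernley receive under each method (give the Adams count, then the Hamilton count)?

Adams: Millford 10, Fernley 3, Oakdale 9.
Hamilton: Millford 10, Fernley 2, Oakdale 10.
Fernley gets 3 under Adams and 2 under Hamilton.

3 and 2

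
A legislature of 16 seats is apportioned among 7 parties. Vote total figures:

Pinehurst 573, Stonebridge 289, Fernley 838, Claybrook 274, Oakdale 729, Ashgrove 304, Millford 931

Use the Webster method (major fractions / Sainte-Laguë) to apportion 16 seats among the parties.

Standard divisor 3938/16 ≈ 246.125; standard quotas: Pinehurst 2.328, Stonebridge 1.174, Fernley 3.405, Claybrook 1.113, Oakdale 2.962, Ashgrove 1.235, Millford 3.783.
Rounding to the nearest integer gives 2, 1, 3, 1, 3, 1, 4 = 15 seats, so the divisor must be adjusted.
With modified divisor 234: modified quotas Pinehurst 2.449, Stonebridge 1.235, Fernley 3.581, Claybrook 1.171, Oakdale 3.115, Ashgrove 1.299, Millford 3.979.
Rounding to the nearest integer: Pinehurst 2, Stonebridge 1, Fernley 4, Claybrook 1, Oakdale 3, Ashgrove 1, Millford 4 (total 16).

Pinehurst 2; Stonebridge 1; Fernley 4; Claybrook 1; Oakdale 3; Ashgrove 1; Millford 4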